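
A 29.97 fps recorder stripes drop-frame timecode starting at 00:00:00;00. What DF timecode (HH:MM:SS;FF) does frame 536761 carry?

Ten DF minutes hold 17982 frames, so frame 536761 lies in block 29 (frames 521478–539459) with 15283 frames into that block.
The block's first minute is 1800 frames and the rest 1798 each; 15283 frames reaches minute 8, so 29 × 18 + 8 × 2 = 538 labels have been skipped so far.
Adding those back, label number 536761 + 538 = 537299 at 30 labels/s is 17909 s + 29 f = 4 h 58 min 29 s frame 29, i.e. 04:58:29;29.

04:58:29;29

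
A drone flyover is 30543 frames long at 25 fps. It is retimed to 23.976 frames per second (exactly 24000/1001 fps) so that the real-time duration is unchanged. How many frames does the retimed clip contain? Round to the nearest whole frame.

29292 frames

Frames at target rate = 30543 × (24000/1001) / (25) = 29321280/1001 ≈ 29291.988.
Nearest whole frame: 29292.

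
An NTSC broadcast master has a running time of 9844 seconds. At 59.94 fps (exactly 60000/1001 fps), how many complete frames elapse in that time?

590049 frames

Frames = 9844 × 60000/1001 = 590640000/1001 ≈ 590049.9500.
Complete frames: 590049.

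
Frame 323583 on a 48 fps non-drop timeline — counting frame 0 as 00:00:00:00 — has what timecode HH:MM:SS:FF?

01:52:21:15

323583 ÷ 48 = 6741 full seconds, remainder 15 frames.
6741 s = 1 h 52 min 21 s.
Timecode: 01:52:21:15.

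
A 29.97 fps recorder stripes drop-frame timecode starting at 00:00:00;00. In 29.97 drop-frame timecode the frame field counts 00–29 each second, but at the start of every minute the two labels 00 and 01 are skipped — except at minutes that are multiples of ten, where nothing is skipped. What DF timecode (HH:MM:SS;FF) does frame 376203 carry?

Ten DF minutes hold 17982 frames, so frame 376203 lies in block 20 (frames 359640–377621) with 16563 frames into that block.
The block's first minute is 1800 frames and the rest 1798 each; 16563 frames reaches minute 9, so 20 × 18 + 9 × 2 = 378 labels have been skipped so far.
Adding those back, label number 376203 + 378 = 376581 at 30 labels/s is 12552 s + 21 f = 3 h 29 min 12 s frame 21, i.e. 03:29:12;21.

03:29:12;21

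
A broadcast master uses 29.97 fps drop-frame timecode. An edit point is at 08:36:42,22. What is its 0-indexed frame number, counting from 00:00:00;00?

929152

As if non-drop at 30 labels/s: (8 × 3600 + 36 × 60 + 42) × 30 + 22 = 930082.
Minute boundaries passed: 516; those not divisible by 10: 516 − 51 = 465; dropped labels = 2 × 465 = 930.
Actual frame index = 930082 − 930 = 929152.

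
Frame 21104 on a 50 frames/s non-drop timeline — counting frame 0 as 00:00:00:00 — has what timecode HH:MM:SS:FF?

21104 ÷ 50 = 422 full seconds, remainder 4 frames.
422 s = 0 h 7 min 2 s.
Timecode: 00:07:02:04.

00:07:02:04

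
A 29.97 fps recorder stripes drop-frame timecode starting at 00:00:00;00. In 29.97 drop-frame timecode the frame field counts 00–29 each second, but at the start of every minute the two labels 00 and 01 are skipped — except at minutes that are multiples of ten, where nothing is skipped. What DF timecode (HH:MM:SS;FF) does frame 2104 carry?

Each 10-minute DF block holds 10 × 60 × 30 − 9 × 2 = 17982 frames. 2104 ÷ 17982 → 0 full blocks, remainder 2104.
Within the partial block the first minute is 1800 frames and each further minute 1798, so 1 further minute boundary passed. Total skipped labels = 18 × 0 + 2 × 1 = 2.
Non-drop label index = 2104 + 2 = 2106; at 30 labels/s that is 00:01:10:06, i.e. DF 00:01:10;06.

00:01:10;06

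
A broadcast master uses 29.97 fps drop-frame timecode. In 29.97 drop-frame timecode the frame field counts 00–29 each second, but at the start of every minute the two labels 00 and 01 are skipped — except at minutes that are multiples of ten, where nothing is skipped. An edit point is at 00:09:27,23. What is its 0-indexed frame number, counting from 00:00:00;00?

As if non-drop at 30 labels/s: (0 × 3600 + 9 × 60 + 27) × 30 + 23 = 17033.
Minute boundaries passed: 9; those not divisible by 10: 9 − 0 = 9; dropped labels = 2 × 9 = 18.
Actual frame index = 17033 − 18 = 17015.

17015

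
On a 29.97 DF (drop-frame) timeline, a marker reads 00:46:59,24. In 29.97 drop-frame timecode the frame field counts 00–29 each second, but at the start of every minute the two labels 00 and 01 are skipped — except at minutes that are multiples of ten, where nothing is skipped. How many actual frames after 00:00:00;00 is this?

Complete 10-minute blocks: 4, each 17982 frames → 71928.
Remaining 6 whole minutes in the current block: 1800 + 5 × 1798 = 10790 frames.
Within the current minute: 59 × 30 + 24 − 2 = 1792 (labels ;00/;01 skipped at this minute). Total = 71928 + 10790 + 1792 = 84510.

84510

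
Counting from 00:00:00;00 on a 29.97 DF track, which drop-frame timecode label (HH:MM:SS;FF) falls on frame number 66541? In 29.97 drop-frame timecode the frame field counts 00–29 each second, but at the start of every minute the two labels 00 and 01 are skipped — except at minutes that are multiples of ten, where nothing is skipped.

Ten DF minutes hold 17982 frames, so frame 66541 lies in block 3 (frames 53946–71927) with 12595 frames into that block.
The block's first minute is 1800 frames and the rest 1798 each; 12595 frames reaches minute 7, so 3 × 18 + 7 × 2 = 68 labels have been skipped so far.
Adding those back, label number 66541 + 68 = 66609 at 30 labels/s is 2220 s + 9 f = 0 h 37 min 0 s frame 9, i.e. 00:37:00;09.

00:37:00;09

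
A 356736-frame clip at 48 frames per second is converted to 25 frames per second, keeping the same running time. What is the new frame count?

Target frames = source frames × (target rate / source rate) = 356736 × (25)/(48) = 356736 × 25/48 = 185800.

185800 frames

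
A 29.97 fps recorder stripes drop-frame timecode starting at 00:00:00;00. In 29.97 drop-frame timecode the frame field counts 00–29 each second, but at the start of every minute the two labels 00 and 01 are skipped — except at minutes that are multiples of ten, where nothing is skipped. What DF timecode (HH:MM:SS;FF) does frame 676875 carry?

06:16:25;03

Each 10-minute DF block holds 10 × 60 × 30 − 9 × 2 = 17982 frames. 676875 ÷ 17982 → 37 full blocks, remainder 11541.
Within the partial block the first minute is 1800 frames and each further minute 1798, so 6 further minute boundaries passed. Total skipped labels = 18 × 37 + 2 × 6 = 678.
Non-drop label index = 676875 + 678 = 677553; at 30 labels/s that is 06:16:25:03, i.e. DF 06:16:25;03.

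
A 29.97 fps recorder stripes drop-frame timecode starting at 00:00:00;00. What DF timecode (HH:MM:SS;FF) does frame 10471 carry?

Each 10-minute DF block holds 10 × 60 × 30 − 9 × 2 = 17982 frames. 10471 ÷ 17982 → 0 full blocks, remainder 10471.
Within the partial block the first minute is 1800 frames and each further minute 1798, so 5 further minute boundaries passed. Total skipped labels = 18 × 0 + 2 × 5 = 10.
Non-drop label index = 10471 + 10 = 10481; at 30 labels/s that is 00:05:49:11, i.e. DF 00:05:49;11.

00:05:49;11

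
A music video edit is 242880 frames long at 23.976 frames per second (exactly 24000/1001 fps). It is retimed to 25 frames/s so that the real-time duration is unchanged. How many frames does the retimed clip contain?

Target frames = source frames × (target rate / source rate) = 242880 × (25)/(24000/1001) = 242880 × 1001/960 = 253253.

253253 frames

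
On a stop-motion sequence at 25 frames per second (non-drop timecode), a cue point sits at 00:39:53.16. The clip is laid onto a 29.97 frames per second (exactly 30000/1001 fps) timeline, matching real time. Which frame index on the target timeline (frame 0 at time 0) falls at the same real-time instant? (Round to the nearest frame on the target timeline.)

frame 71737

Source frame index: (0×3600 + 39×60 + 53) × 25 + 16 = 59841.
Real time: 59841 / (25) = 59841/25 s.
Target frame: (59841/25) × (30000/1001) = 71809200/1001 ≈ 71737.463 → 71737.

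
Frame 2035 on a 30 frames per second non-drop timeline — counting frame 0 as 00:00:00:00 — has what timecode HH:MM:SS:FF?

00:01:07:25

2035 ÷ 30 = 67 full seconds, remainder 25 frames.
67 s = 0 h 1 min 7 s.
Timecode: 00:01:07:25.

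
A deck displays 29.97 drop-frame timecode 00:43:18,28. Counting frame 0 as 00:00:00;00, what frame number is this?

77890

Complete 10-minute blocks: 4, each 17982 frames → 71928.
Remaining 3 whole minutes in the current block: 1800 + 2 × 1798 = 5396 frames.
Within the current minute: 18 × 30 + 28 − 2 = 566 (labels ;00/;01 skipped at this minute). Total = 71928 + 5396 + 566 = 77890.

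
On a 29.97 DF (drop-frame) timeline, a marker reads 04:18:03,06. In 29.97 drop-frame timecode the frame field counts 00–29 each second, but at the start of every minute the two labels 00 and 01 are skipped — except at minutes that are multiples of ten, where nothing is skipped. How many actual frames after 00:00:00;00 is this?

Complete 10-minute blocks: 25, each 17982 frames → 449550.
Remaining 8 whole minutes in the current block: 1800 + 7 × 1798 = 14386 frames.
Within the current minute: 3 × 30 + 6 − 2 = 94 (labels ;00/;01 skipped at this minute). Total = 449550 + 14386 + 94 = 464030.

464030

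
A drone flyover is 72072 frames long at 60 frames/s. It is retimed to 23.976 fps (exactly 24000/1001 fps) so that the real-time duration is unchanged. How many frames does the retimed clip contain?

28800 frames

Target frames = source frames × (target rate / source rate) = 72072 × (24000/1001)/(60) = 72072 × 400/1001 = 28800.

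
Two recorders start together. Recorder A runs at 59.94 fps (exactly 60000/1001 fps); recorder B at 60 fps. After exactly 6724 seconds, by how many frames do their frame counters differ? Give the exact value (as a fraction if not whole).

403440/1001 frames

A emits 60000/1001 × 6724 = 403440000/1001 frames; B emits 60 × 6724 = 403440.
Difference = 403440/1001 frames (≈ 403.0370); B is ahead of A.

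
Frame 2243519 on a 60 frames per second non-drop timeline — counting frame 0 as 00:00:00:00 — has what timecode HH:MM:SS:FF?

2243519 ÷ 60 = 37391 full seconds, remainder 59 frames.
37391 s = 10 h 23 min 11 s.
Timecode: 10:23:11:59.

10:23:11:59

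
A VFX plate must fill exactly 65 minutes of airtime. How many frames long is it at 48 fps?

65 min = 3900 s.
Frames = 3900 × 48 = 187200.

187200 frames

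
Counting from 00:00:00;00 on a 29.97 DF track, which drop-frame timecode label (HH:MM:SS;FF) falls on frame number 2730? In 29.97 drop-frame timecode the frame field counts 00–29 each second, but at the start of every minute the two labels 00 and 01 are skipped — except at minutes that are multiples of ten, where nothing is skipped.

00:01:31;02

Each 10-minute DF block holds 10 × 60 × 30 − 9 × 2 = 17982 frames. 2730 ÷ 17982 → 0 full blocks, remainder 2730.
Within the partial block the first minute is 1800 frames and each further minute 1798, so 1 further minute boundary passed. Total skipped labels = 18 × 0 + 2 × 1 = 2.
Non-drop label index = 2730 + 2 = 2732; at 30 labels/s that is 00:01:31:02, i.e. DF 00:01:31;02.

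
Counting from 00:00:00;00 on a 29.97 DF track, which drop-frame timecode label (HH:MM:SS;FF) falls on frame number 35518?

00:19:45;04

Ten DF minutes hold 17982 frames, so frame 35518 lies in block 1 (frames 17982–35963) with 17536 frames into that block.
The block's first minute is 1800 frames and the rest 1798 each; 17536 frames reaches minute 9, so 1 × 18 + 9 × 2 = 36 labels have been skipped so far.
Adding those back, label number 35518 + 36 = 35554 at 30 labels/s is 1185 s + 4 f = 0 h 19 min 45 s frame 4, i.e. 00:19:45;04.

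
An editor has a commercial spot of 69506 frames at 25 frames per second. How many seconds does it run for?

Running time = 69506 / (25) = 2780.24 s.

2780.24 seconds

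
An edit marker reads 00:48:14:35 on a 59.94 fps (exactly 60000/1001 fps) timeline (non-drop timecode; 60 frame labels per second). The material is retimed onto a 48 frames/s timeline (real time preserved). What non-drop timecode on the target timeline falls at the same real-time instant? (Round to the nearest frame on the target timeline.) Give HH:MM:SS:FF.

Source frame index: (0×3600 + 48×60 + 14) × 60 + 35 = 173675.
Real time: 173675 / (60000/1001) = 6953947/2400 s.
Target frame: (6953947/2400) × (48) = 6953947/50 ≈ 139078.940 → 139079.
At 48 labels/s: frame 139079 → 00:48:17:23.

00:48:17:23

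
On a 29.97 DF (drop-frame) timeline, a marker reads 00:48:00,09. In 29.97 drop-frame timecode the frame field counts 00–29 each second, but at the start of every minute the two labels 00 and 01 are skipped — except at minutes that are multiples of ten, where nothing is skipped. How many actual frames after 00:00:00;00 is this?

86321

Complete 10-minute blocks: 4, each 17982 frames → 71928.
Remaining 8 whole minutes in the current block: 1800 + 7 × 1798 = 14386 frames.
Within the current minute: 0 × 30 + 9 − 2 = 7 (labels ;00/;01 skipped at this minute). Total = 71928 + 14386 + 7 = 86321.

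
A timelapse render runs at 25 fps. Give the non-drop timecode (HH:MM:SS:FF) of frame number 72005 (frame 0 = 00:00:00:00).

72005 ÷ 25 = 2880 full seconds, remainder 5 frames.
2880 s = 0 h 48 min 0 s.
Timecode: 00:48:00:05.

00:48:00:05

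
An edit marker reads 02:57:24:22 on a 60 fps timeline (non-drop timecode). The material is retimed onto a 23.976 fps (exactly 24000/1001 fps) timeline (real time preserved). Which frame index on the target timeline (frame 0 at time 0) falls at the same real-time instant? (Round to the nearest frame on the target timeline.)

Source frame index: (2×3600 + 57×60 + 24) × 60 + 22 = 638662.
Real time: 638662 / (60) = 319331/30 s.
Target frame: (319331/30) × (24000/1001) = 255464800/1001 ≈ 255209.590 → 255210.

frame 255210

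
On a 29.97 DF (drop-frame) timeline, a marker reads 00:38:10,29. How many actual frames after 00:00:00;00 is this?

Complete 10-minute blocks: 3, each 17982 frames → 53946.
Remaining 8 whole minutes in the current block: 1800 + 7 × 1798 = 14386 frames.
Within the current minute: 10 × 30 + 29 − 2 = 327 (labels ;00/;01 skipped at this minute). Total = 53946 + 14386 + 327 = 68659.

68659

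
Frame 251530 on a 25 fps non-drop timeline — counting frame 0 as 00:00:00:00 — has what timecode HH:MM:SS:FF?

251530 ÷ 25 = 10061 full seconds, remainder 5 frames.
10061 s = 2 h 47 min 41 s.
Timecode: 02:47:41:05.

02:47:41:05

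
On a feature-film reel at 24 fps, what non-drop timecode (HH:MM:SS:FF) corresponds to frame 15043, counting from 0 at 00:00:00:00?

15043 ÷ 24 = 626 full seconds, remainder 19 frames.
626 s = 0 h 10 min 26 s.
Timecode: 00:10:26:19.

00:10:26:19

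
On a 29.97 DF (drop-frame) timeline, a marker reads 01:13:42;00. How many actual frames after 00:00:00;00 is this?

As if non-drop at 30 labels/s: (1 × 3600 + 13 × 60 + 42) × 30 + 0 = 132660.
Minute boundaries passed: 73; those not divisible by 10: 73 − 7 = 66; dropped labels = 2 × 66 = 132.
Actual frame index = 132660 − 132 = 132528.

132528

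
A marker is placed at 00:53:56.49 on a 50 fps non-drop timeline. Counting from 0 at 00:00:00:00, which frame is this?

Total seconds to the label: (0 × 3600 + 53 × 60 + 56) = 3236.
Frame index = 3236 × 50 + 49 = 161849.

161849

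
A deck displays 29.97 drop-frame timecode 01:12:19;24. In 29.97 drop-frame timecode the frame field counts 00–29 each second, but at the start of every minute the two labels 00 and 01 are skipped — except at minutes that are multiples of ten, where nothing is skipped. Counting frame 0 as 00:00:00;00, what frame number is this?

As if non-drop at 30 labels/s: (1 × 3600 + 12 × 60 + 19) × 30 + 24 = 130194.
Minute boundaries passed: 72; those not divisible by 10: 72 − 7 = 65; dropped labels = 2 × 65 = 130.
Actual frame index = 130194 − 130 = 130064.

130064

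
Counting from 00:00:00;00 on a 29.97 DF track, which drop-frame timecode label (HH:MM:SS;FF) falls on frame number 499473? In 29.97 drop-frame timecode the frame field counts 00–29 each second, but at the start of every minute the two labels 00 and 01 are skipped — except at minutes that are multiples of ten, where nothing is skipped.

04:37:45;23

Each 10-minute DF block holds 10 × 60 × 30 − 9 × 2 = 17982 frames. 499473 ÷ 17982 → 27 full blocks, remainder 13959.
Within the partial block the first minute is 1800 frames and each further minute 1798, so 7 further minute boundaries passed. Total skipped labels = 18 × 27 + 2 × 7 = 500.
Non-drop label index = 499473 + 500 = 499973; at 30 labels/s that is 04:37:45:23, i.e. DF 04:37:45;23.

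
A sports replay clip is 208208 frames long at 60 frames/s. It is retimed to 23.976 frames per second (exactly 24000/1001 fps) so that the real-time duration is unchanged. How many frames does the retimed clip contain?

Target frames = source frames × (target rate / source rate) = 208208 × (24000/1001)/(60) = 208208 × 400/1001 = 83200.

83200 frames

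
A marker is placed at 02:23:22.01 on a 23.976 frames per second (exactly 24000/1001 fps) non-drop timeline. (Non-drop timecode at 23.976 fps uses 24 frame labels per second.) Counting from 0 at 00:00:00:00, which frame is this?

Total seconds to the label: (2 × 3600 + 23 × 60 + 22) = 8602.
Frame index = 8602 × 24 + 1 = 206449.

206449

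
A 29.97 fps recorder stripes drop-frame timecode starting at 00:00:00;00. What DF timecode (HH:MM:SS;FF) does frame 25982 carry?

00:14:26;28

Each 10-minute DF block holds 10 × 60 × 30 − 9 × 2 = 17982 frames. 25982 ÷ 17982 → 1 full block, remainder 8000.
Within the partial block the first minute is 1800 frames and each further minute 1798, so 4 further minute boundaries passed. Total skipped labels = 18 × 1 + 2 × 4 = 26.
Non-drop label index = 25982 + 26 = 26008; at 30 labels/s that is 00:14:26:28, i.e. DF 00:14:26;28.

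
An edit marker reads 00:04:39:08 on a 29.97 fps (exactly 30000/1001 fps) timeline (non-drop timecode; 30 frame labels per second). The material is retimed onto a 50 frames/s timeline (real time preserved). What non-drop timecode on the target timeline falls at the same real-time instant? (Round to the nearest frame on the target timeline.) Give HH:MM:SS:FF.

00:04:39:27

Source frame index: (0×3600 + 4×60 + 39) × 30 + 8 = 8378.
Real time: 8378 / (30000/1001) = 4193189/15000 s.
Target frame: (4193189/15000) × (50) = 4193189/300 ≈ 13977.297 → 13977.
At 50 labels/s: frame 13977 → 00:04:39:27.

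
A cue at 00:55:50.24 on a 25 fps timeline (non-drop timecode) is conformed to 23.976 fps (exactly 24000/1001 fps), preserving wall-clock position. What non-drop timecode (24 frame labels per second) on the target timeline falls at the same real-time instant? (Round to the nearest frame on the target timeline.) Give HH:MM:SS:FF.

Source frame index: (0×3600 + 55×60 + 50) × 25 + 24 = 83774.
Real time: 83774 / (25) = 83774/25 s.
Target frame: (83774/25) × (24000/1001) = 80423040/1001 ≈ 80342.697 → 80343.
At 24 labels/s: frame 80343 → 00:55:47:15.

00:55:47:15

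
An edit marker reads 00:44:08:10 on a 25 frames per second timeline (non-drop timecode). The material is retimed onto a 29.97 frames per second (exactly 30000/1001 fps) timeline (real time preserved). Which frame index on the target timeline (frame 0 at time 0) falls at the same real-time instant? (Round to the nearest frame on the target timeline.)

Source frame index: (0×3600 + 44×60 + 8) × 25 + 10 = 66210.
Real time: 66210 / (25) = 13242/5 s.
Target frame: (13242/5) × (30000/1001) = 79452000/1001 ≈ 79372.627 → 79373.

frame 79373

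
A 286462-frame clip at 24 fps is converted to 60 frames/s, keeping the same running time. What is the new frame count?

Target frames = source frames × (target rate / source rate) = 286462 × (60)/(24) = 286462 × 5/2 = 716155.

716155 frames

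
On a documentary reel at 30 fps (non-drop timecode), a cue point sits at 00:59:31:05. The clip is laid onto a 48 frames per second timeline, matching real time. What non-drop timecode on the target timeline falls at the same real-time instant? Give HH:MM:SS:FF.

00:59:31:08

Source frame index: (0×3600 + 59×60 + 31) × 30 + 5 = 107135.
Real time: 107135 / (30) = 21427/6 s.
Target frame: (21427/6) × (48) = 171416.
At 48 labels/s: frame 171416 → 00:59:31:08.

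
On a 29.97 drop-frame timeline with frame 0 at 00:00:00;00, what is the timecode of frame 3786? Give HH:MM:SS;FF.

00:02:06;10

Ten DF minutes hold 17982 frames, so frame 3786 lies in block 0 (frames 0–17981) with 3786 frames into that block.
The block's first minute is 1800 frames and the rest 1798 each; 3786 frames reaches minute 2, so 0 × 18 + 2 × 2 = 4 labels have been skipped so far.
Adding those back, label number 3786 + 4 = 3790 at 30 labels/s is 126 s + 10 f = 0 h 2 min 6 s frame 10, i.e. 00:02:06;10.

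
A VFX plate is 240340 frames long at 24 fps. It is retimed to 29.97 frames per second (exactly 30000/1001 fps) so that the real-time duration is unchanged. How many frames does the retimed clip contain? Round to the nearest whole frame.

300125 frames

Frames at target rate = 240340 × (30000/1001) / (24) = 300425000/1001 ≈ 300124.875.
Nearest whole frame: 300125.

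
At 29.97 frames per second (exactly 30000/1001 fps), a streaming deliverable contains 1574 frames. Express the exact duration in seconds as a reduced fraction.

787787/15000 seconds

Running time = 1574 ÷ (30000/1001) = 1574 × 1001/30000 = 787787/15000 s.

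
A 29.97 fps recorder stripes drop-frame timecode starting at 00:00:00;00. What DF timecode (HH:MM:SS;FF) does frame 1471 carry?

Ten DF minutes hold 17982 frames, so frame 1471 lies in block 0 (frames 0–17981) with 1471 frames into that block.
The block's first minute is 1800 frames and the rest 1798 each; 1471 frames reaches minute 0, so 0 × 18 + 0 × 2 = 0 labels have been skipped so far.
Adding those back, label number 1471 + 0 = 1471 at 30 labels/s is 49 s + 1 f = 0 h 0 min 49 s frame 1, i.e. 00:00:49;01.

00:00:49;01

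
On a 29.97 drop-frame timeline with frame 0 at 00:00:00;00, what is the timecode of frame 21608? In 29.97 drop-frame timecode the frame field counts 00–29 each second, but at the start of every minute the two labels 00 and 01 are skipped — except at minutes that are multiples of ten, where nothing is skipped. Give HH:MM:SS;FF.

Ten DF minutes hold 17982 frames, so frame 21608 lies in block 1 (frames 17982–35963) with 3626 frames into that block.
The block's first minute is 1800 frames and the rest 1798 each; 3626 frames reaches minute 2, so 1 × 18 + 2 × 2 = 22 labels have been skipped so far.
Adding those back, label number 21608 + 22 = 21630 at 30 labels/s is 721 s + 0 f = 0 h 12 min 1 s frame 0, i.e. 00:12:01;00.

00:12:01;00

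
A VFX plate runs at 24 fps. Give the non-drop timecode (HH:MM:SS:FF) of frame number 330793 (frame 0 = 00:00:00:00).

03:49:43:01

330793 ÷ 24 = 13783 full seconds, remainder 1 frame.
13783 s = 3 h 49 min 43 s.
Timecode: 03:49:43:01.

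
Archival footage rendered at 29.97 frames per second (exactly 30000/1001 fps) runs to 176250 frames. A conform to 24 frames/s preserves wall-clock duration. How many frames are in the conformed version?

Target frames = source frames × (target rate / source rate) = 176250 × (24)/(30000/1001) = 176250 × 1001/1250 = 141141.

141141 frames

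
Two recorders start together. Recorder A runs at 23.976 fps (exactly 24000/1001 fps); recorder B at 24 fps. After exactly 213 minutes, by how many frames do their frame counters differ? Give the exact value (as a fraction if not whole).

213 min = 12780 s.
A emits 24000/1001 × 12780 = 306720000/1001 frames; B emits 24 × 12780 = 306720.
Difference = 306720/1001 frames (≈ 306.4136); B is ahead of A.

306720/1001 frames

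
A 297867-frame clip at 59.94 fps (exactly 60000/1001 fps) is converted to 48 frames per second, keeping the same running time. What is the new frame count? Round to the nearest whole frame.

238532 frames

Frames at target rate = 297867 × (48) / (60000/1001) = 298164867/1250 ≈ 238531.894.
Nearest whole frame: 238532.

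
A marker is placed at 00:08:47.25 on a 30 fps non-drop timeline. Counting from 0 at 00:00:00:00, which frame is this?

15835

Total seconds to the label: (0 × 3600 + 8 × 60 + 47) = 527.
Frame index = 527 × 30 + 25 = 15835.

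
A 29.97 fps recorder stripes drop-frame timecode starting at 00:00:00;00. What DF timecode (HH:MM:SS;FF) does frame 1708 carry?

Ten DF minutes hold 17982 frames, so frame 1708 lies in block 0 (frames 0–17981) with 1708 frames into that block.
The block's first minute is 1800 frames and the rest 1798 each; 1708 frames reaches minute 0, so 0 × 18 + 0 × 2 = 0 labels have been skipped so far.
Adding those back, label number 1708 + 0 = 1708 at 30 labels/s is 56 s + 28 f = 0 h 0 min 56 s frame 28, i.e. 00:00:56;28.

00:00:56;28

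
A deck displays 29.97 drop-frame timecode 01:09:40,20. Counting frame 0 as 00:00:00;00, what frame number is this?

125294

As if non-drop at 30 labels/s: (1 × 3600 + 9 × 60 + 40) × 30 + 20 = 125420.
Minute boundaries passed: 69; those not divisible by 10: 69 − 6 = 63; dropped labels = 2 × 63 = 126.
Actual frame index = 125420 − 126 = 125294.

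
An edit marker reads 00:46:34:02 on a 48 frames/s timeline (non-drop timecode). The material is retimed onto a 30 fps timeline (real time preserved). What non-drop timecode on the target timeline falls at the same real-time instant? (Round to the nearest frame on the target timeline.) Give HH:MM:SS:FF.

00:46:34:01

Source frame index: (0×3600 + 46×60 + 34) × 48 + 2 = 134114.
Real time: 134114 / (48) = 67057/24 s.
Target frame: (67057/24) × (30) = 335285/4 ≈ 83821.250 → 83821.
At 30 labels/s: frame 83821 → 00:46:34:01.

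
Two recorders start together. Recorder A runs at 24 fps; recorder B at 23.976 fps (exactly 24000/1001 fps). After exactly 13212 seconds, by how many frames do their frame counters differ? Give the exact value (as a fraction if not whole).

A emits 24 × 13212 = 317088 frames; B emits 24000/1001 × 13212 = 317088000/1001.
Difference = 317088/1001 frames (≈ 316.7712); B is behind A.

317088/1001 frames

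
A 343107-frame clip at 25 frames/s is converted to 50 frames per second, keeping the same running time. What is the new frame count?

686214 frames

Target frames = source frames × (target rate / source rate) = 343107 × (50)/(25) = 343107 × 2 = 686214.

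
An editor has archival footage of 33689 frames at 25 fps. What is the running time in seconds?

1347.56 seconds

Running time = 33689 / (25) = 1347.56 s.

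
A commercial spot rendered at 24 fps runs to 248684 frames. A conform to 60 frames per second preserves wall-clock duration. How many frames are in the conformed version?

621710 frames

Target frames = source frames × (target rate / source rate) = 248684 × (60)/(24) = 248684 × 5/2 = 621710.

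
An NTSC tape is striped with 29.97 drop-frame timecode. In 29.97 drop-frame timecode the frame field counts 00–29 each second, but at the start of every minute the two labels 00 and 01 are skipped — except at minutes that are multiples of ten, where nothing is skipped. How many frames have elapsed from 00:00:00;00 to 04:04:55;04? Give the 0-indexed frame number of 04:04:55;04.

As if non-drop at 30 labels/s: (4 × 3600 + 4 × 60 + 55) × 30 + 4 = 440854.
Minute boundaries passed: 244; those not divisible by 10: 244 − 24 = 220; dropped labels = 2 × 220 = 440.
Actual frame index = 440854 − 440 = 440414.

440414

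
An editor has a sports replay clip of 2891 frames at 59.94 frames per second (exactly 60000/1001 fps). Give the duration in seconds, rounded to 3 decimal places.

48.232 seconds

Running time = 2891 × 1001/60000 = 2893891/60000 s ≈ 48.232 s.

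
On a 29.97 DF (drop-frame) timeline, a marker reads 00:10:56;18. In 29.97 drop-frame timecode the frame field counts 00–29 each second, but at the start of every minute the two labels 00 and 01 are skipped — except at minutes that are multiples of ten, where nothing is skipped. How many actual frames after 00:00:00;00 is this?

As if non-drop at 30 labels/s: (0 × 3600 + 10 × 60 + 56) × 30 + 18 = 19698.
Minute boundaries passed: 10; those not divisible by 10: 10 − 1 = 9; dropped labels = 2 × 9 = 18.
Actual frame index = 19698 − 18 = 19680.

19680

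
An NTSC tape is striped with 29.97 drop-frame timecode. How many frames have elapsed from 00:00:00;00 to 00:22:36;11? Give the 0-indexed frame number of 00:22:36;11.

40651

As if non-drop at 30 labels/s: (0 × 3600 + 22 × 60 + 36) × 30 + 11 = 40691.
Minute boundaries passed: 22; those not divisible by 10: 22 − 2 = 20; dropped labels = 2 × 20 = 40.
Actual frame index = 40691 − 40 = 40651.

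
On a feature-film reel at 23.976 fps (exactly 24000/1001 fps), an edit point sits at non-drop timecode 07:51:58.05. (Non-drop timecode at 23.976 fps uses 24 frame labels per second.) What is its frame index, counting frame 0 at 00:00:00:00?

679637

Total seconds to the label: (7 × 3600 + 51 × 60 + 58) = 28318.
Frame index = 28318 × 24 + 5 = 679637.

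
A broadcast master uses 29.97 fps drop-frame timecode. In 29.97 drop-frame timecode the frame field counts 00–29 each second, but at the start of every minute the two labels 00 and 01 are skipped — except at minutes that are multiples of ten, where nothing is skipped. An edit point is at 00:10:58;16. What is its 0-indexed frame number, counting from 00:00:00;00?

As if non-drop at 30 labels/s: (0 × 3600 + 10 × 60 + 58) × 30 + 16 = 19756.
Minute boundaries passed: 10; those not divisible by 10: 10 − 1 = 9; dropped labels = 2 × 9 = 18.
Actual frame index = 19756 − 18 = 19738.

19738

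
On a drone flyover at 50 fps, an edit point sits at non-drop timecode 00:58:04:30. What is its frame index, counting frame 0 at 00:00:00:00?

Total seconds to the label: (0 × 3600 + 58 × 60 + 4) = 3484.
Frame index = 3484 × 50 + 30 = 174230.

frame 174230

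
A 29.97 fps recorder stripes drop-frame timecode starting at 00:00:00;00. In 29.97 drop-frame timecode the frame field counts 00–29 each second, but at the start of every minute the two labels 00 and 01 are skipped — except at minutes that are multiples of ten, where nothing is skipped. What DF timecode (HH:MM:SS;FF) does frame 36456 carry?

00:20:16;12

Each 10-minute DF block holds 10 × 60 × 30 − 9 × 2 = 17982 frames. 36456 ÷ 17982 → 2 full blocks, remainder 492.
Within the partial block the first minute is 1800 frames and each further minute 1798, so 0 further minute boundaries passed. Total skipped labels = 18 × 2 + 2 × 0 = 36.
Non-drop label index = 36456 + 36 = 36492; at 30 labels/s that is 00:20:16:12, i.e. DF 00:20:16;12.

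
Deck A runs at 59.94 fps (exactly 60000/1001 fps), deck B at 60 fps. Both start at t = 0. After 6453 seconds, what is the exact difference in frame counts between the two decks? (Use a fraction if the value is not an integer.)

A emits 60000/1001 × 6453 = 387180000/1001 frames; B emits 60 × 6453 = 387180.
Difference = 387180/1001 frames (≈ 386.7932); B is ahead of A.

387180/1001 frames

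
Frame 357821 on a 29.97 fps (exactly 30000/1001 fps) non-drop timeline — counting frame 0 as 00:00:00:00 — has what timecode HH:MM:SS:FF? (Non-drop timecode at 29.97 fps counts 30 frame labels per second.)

357821 ÷ 30 = 11927 full seconds, remainder 11 frames.
11927 s = 3 h 18 min 47 s.
Timecode: 03:18:47:11.

03:18:47:11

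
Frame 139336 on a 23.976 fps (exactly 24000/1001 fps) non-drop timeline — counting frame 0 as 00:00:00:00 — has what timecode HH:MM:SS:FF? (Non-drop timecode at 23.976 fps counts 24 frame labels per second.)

01:36:45:16

139336 ÷ 24 = 5805 full seconds, remainder 16 frames.
5805 s = 1 h 36 min 45 s.
Timecode: 01:36:45:16.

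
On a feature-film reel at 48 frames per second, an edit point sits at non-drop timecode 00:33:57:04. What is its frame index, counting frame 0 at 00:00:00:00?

Total seconds to the label: (0 × 3600 + 33 × 60 + 57) = 2037.
Frame index = 2037 × 48 + 4 = 97780.

frame 97780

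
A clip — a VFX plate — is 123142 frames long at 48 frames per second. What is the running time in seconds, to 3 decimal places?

2565.458 seconds

Running time = 123142 × 1/48 = 61571/24 s ≈ 2565.458 s.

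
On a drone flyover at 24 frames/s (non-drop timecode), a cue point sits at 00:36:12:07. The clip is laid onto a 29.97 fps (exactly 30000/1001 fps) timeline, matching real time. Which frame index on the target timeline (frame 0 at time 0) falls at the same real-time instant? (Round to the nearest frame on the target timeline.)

frame 65104

Source frame index: (0×3600 + 36×60 + 12) × 24 + 7 = 52135.
Real time: 52135 / (24) = 52135/24 s.
Target frame: (52135/24) × (30000/1001) = 65168750/1001 ≈ 65103.646 → 65104.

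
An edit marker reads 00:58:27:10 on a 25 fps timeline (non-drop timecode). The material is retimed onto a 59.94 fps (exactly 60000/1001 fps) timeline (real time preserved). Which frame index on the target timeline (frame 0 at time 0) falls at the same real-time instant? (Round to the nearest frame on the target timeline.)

Source frame index: (0×3600 + 58×60 + 27) × 25 + 10 = 87685.
Real time: 87685 / (25) = 17537/5 s.
Target frame: (17537/5) × (60000/1001) = 16188000/77 ≈ 210233.766 → 210234.

frame 210234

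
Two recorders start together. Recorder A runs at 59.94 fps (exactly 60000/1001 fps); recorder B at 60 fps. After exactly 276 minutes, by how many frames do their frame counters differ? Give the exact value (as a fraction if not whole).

276 min = 16560 s.
A emits 60000/1001 × 16560 = 993600000/1001 frames; B emits 60 × 16560 = 993600.
Difference = 993600/1001 frames (≈ 992.6074); B is ahead of A.

993600/1001 frames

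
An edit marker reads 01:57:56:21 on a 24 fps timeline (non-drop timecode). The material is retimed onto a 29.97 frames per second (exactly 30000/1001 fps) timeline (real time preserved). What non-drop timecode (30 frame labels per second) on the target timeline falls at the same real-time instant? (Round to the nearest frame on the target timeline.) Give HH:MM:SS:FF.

Source frame index: (1×3600 + 57×60 + 56) × 24 + 21 = 169845.
Real time: 169845 / (24) = 56615/8 s.
Target frame: (56615/8) × (30000/1001) = 16331250/77 ≈ 212094.156 → 212094.
At 30 labels/s: frame 212094 → 01:57:49:24.

01:57:49:24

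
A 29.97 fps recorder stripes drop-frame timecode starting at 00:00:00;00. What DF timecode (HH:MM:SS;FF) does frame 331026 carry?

Ten DF minutes hold 17982 frames, so frame 331026 lies in block 18 (frames 323676–341657) with 7350 frames into that block.
The block's first minute is 1800 frames and the rest 1798 each; 7350 frames reaches minute 4, so 18 × 18 + 4 × 2 = 332 labels have been skipped so far.
Adding those back, label number 331026 + 332 = 331358 at 30 labels/s is 11045 s + 8 f = 3 h 4 min 5 s frame 8, i.e. 03:04:05;08.

03:04:05;08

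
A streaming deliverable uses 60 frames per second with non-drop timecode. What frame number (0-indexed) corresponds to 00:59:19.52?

frame 213592

Total seconds to the label: (0 × 3600 + 59 × 60 + 19) = 3559.
Frame index = 3559 × 60 + 52 = 213592.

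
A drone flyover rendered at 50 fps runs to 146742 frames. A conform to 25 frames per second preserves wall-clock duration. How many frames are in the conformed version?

73371 frames

Frames at target rate = 146742 × (25) / (50) = 73371.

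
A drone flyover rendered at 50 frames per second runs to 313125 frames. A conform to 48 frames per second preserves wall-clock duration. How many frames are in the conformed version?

Target frames = source frames × (target rate / source rate) = 313125 × (48)/(50) = 313125 × 24/25 = 300600.

300600 frames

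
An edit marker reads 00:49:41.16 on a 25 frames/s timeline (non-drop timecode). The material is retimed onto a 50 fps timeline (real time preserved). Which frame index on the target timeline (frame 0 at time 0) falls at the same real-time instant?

Source frame index: (0×3600 + 49×60 + 41) × 25 + 16 = 74541.
Real time: 74541 / (25) = 74541/25 s.
Target frame: (74541/25) × (50) = 149082.

frame 149082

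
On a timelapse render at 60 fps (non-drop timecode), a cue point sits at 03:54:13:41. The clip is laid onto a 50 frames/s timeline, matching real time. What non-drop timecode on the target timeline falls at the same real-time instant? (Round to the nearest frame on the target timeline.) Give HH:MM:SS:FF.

03:54:13:34

Source frame index: (3×3600 + 54×60 + 13) × 60 + 41 = 843221.
Real time: 843221 / (60) = 843221/60 s.
Target frame: (843221/60) × (50) = 4216105/6 ≈ 702684.167 → 702684.
At 50 labels/s: frame 702684 → 03:54:13:34.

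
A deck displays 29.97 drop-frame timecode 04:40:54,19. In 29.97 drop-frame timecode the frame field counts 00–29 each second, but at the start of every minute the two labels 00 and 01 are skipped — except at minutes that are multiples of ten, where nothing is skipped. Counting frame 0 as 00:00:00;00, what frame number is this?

As if non-drop at 30 labels/s: (4 × 3600 + 40 × 60 + 54) × 30 + 19 = 505639.
Minute boundaries passed: 280; those not divisible by 10: 280 − 28 = 252; dropped labels = 2 × 252 = 504.
Actual frame index = 505639 − 504 = 505135.

505135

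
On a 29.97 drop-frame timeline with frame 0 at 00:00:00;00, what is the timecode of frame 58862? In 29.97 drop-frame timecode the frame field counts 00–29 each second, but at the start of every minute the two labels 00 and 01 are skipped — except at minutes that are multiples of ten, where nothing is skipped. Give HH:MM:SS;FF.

Each 10-minute DF block holds 10 × 60 × 30 − 9 × 2 = 17982 frames. 58862 ÷ 17982 → 3 full blocks, remainder 4916.
Within the partial block the first minute is 1800 frames and each further minute 1798, so 2 further minute boundaries passed. Total skipped labels = 18 × 3 + 2 × 2 = 58.
Non-drop label index = 58862 + 58 = 58920; at 30 labels/s that is 00:32:44:00, i.e. DF 00:32:44;00.

00:32:44;00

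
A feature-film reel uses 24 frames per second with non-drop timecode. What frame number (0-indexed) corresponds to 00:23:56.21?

Total seconds to the label: (0 × 3600 + 23 × 60 + 56) = 1436.
Frame index = 1436 × 24 + 21 = 34485.

frame 34485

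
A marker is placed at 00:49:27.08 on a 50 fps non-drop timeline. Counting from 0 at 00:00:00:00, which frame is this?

Total seconds to the label: (0 × 3600 + 49 × 60 + 27) = 2967.
Frame index = 2967 × 50 + 8 = 148358.

frame 148358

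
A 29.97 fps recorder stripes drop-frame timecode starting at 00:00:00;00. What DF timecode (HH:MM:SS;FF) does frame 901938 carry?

08:21:34;20

Ten DF minutes hold 17982 frames, so frame 901938 lies in block 50 (frames 899100–917081) with 2838 frames into that block.
The block's first minute is 1800 frames and the rest 1798 each; 2838 frames reaches minute 1, so 50 × 18 + 1 × 2 = 902 labels have been skipped so far.
Adding those back, label number 901938 + 902 = 902840 at 30 labels/s is 30094 s + 20 f = 8 h 21 min 34 s frame 20, i.e. 08:21:34;20.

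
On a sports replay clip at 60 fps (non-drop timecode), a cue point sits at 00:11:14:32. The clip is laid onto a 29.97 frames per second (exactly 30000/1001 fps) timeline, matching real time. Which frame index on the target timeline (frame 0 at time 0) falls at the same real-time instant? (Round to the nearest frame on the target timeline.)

Source frame index: (0×3600 + 11×60 + 14) × 60 + 32 = 40472.
Real time: 40472 / (60) = 10118/15 s.
Target frame: (10118/15) × (30000/1001) = 20236000/1001 ≈ 20215.784 → 20216.

frame 20216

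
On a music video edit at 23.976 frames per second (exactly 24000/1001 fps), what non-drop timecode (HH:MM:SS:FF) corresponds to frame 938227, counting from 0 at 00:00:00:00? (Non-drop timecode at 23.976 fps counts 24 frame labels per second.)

10:51:32:19

938227 ÷ 24 = 39092 full seconds, remainder 19 frames.
39092 s = 10 h 51 min 32 s.
Timecode: 10:51:32:19.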